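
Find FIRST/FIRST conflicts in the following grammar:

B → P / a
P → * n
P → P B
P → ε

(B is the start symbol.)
Yes. P → '*' n / P → P B on { '*' }

A FIRST/FIRST conflict occurs when two productions N → α and N → β for the same non-terminal have FIRST(α) ∩ FIRST(β) ≠ ∅ (with ε ∈ FIRST of a nullable right-hand side, so two nullable alternatives also conflict).

FIRST sets of the non-terminals at (or reachable through a nullable prefix from) the front of some alternative:
  FIRST(P) = { '*', '/', ε }
  FIRST(B) = { '*', '/' }

Productions for P:
  P → * n: FIRST = { '*' }
  P → P B: FIRST = { '*', '/' }
  P → ε: FIRST = { ε }
B has only one production, so no FIRST/FIRST conflict is possible there.

Conflict for P: P → * n and P → P B
  Overlap: { '*' }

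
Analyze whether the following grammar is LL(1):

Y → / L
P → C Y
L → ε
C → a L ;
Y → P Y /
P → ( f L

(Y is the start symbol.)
Relevant sets:
  FIRST(P) = { '(', 'a' }
  FIRST(C) = { 'a' }

For Y:
  PREDICT(Y → '/' L) = { '/' }
  PREDICT(Y → P Y '/') = { '(', 'a' }
For P:
  PREDICT(P → C Y) = { 'a' }
  PREDICT(P → '(' f L) = { '(' }
L, C have a single production, so nothing to check there.

All predict sets are disjoint. The grammar IS LL(1).

Answer: Yes, the grammar is LL(1).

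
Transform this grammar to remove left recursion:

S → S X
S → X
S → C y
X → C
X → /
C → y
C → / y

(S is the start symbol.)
S is directly left-recursive. The standard transformation for
  A → A α₁ | ... | A α_m | β₁ | ... | β_n
is
  A  → β₁ A' | ... | β_n A'
  A' → α₁ A' | ... | α_m A' | ε

S → X becomes S → X S'
S → C y becomes S → C y S'
S → S X becomes S' → X S'
Add S' → ε

Productions for other non-terminals are unchanged:
  X → C
  X → /
  C → y
  C → / y

Resulting grammar:
S → X S'
S → C y S'
S' → X S'
S' → ε
X → C
X → /
C → y
C → / y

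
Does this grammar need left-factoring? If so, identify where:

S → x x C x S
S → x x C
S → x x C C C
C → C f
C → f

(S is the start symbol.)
Yes, S has productions with common prefix 'x x C'

Left-factoring is needed when two productions for the same non-terminal
share a common prefix on the right-hand side.

Productions for S:
  S → x x C x S
  S → x x C
  S → x x C C C
Productions for C:
  C → C f
  C → f

Found common prefix 'x x C' in productions for S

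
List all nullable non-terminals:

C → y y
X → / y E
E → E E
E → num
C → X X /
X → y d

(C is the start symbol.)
A non-terminal is nullable if it can derive ε (the empty string): either it has an ε-production, or it has a production whose right-hand side consists entirely of nullable non-terminals.

There are no ε-productions, so no non-terminal can derive ε.
No non-terminals are nullable.

Answer: None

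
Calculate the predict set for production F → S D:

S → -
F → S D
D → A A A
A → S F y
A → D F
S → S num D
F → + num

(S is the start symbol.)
PREDICT(F → S D) = (FIRST(RHS) \ {ε}) ∪ (FOLLOW(F) if ε ∈ FIRST(RHS), i.e. RHS ⇒* ε)
FIRST(S) = { '-' }
FIRST(S D) = { '-' }
ε ∉ FIRST(S D), so FOLLOW(F) is not added.
PREDICT(F → S D) = { '-' }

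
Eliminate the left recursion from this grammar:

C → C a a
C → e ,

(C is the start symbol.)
C is directly left-recursive. The standard transformation for
  A → A α₁ | ... | A α_m | β₁ | ... | β_n
is
  A  → β₁ A' | ... | β_n A'
  A' → α₁ A' | ... | α_m A' | ε

C → e , becomes C → e , C'
C → C a a becomes C' → a a C'
Add C' → ε

Resulting grammar:
C → e , C'
C' → a a C'
C' → ε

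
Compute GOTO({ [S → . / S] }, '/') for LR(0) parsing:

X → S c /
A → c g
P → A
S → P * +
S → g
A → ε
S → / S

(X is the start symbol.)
GOTO(I, '/') = CLOSURE({ [A → αX.β] : [A → α.Xβ] ∈ I, X = '/' })

Items with dot before '/', with the dot advanced:
  [S → . / S] → [S → / . S]
Closure of the advanced items:
  [S → / . S] has the dot before S: add [S → . P * +], [S → . g], [S → . / S]
  [S → . P * +] has the dot before P: add [P → . A]
  [P → . A] has the dot before A: add [A → . c g], [A → .]

GOTO = { [A → . c g], [A → .], [P → . A], [S → . / S], [S → . P * +], [S → . g], [S → / . S] }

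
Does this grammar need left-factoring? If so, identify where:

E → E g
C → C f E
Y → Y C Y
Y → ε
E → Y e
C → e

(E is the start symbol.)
Left-factoring is needed when two productions for the same non-terminal
share a common prefix on the right-hand side.

Productions for E:
  E → E g
  E → Y e
Productions for C:
  C → C f E
  C → e
Productions for Y:
  Y → Y C Y
  Y → ε

No common prefixes found.

Answer: No, left-factoring is not needed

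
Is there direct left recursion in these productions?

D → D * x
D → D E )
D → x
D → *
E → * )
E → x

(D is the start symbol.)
Direct left recursion occurs when N → N α for some non-terminal N (the right-hand side begins with the left-hand side itself).

D → D * x: LEFT RECURSIVE (starts with D)
D → D E ): LEFT RECURSIVE (starts with D)
D → x: starts with x
D → *: starts with '*'
E → * ): starts with '*'
E → x: starts with x

The grammar has direct left recursion on: D.

Answer: Yes, D is left-recursive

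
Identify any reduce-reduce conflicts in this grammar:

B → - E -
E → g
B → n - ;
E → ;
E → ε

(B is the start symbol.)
A reduce-reduce conflict occurs when an LR(0) state has two complete items [A → α .] and [B → β .] — both call for a reduction, and with no lookahead the parser cannot choose between them.

Augment with B' → B and build the canonical LR(0) collection (I0 = CLOSURE({[B' → . B]}), then GOTO on every symbol after a dot until no new states appear). It has 10 states:
  I0: { [B → . - E -], [B → . n - ;], [B' → . B] }  — shift
  I1: { [B → - . E -], [E → . ;], [E → . g], [E → .] }  — shift, reduce
  I2: { [B' → B .] }  — accept
  I3: { [B → n . - ;] }  — shift
  I4: { [B → n - . ;] }  — shift
  I5: { [B → n - ; .] }  — reduce
  I6: { [E → ; .] }  — reduce
  I7: { [B → - E . -] }  — shift
  I8: { [E → g .] }  — reduce
  I9: { [B → - E - .] }  — reduce

No state contains more than one complete item.

Answer: No reduce-reduce conflicts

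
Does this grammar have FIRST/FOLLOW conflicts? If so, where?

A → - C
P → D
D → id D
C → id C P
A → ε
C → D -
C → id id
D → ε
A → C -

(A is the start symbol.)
A FIRST/FOLLOW conflict occurs when a non-terminal N has a nullable alternative N → β (β ⇒* ε) and another alternative N → α with FIRST(α) ∩ FOLLOW(N) ≠ ∅: on such a lookahead the parser cannot decide between expanding α and letting N vanish via β.

Nullable non-terminals: A, D, P.
FIRST sets used below: FIRST(C) = { '-', 'id' }

A: nullable alternative(s) A → ε; FOLLOW(A) = { $ }
  A → - C: FIRST \ {ε} = { '-' } — disjoint from FOLLOW(A)
  A → ε: FIRST \ {ε} = { } — this is the only nullable alternative, skip
  A → C -: FIRST \ {ε} = { '-', 'id' } — disjoint from FOLLOW(A)

D: nullable alternative(s) D → ε; FOLLOW(D) = { $, '-', 'id' }
  D → id D: FIRST \ {ε} = { 'id' } — overlaps FOLLOW(D) on { 'id' }: CONFLICT
  D → ε: FIRST \ {ε} = { } — this is the only nullable alternative, skip
P has a nullable alternative but only one production, so nothing to check.

C has no nullable alternative, so no FIRST/FOLLOW check is needed there.

So the grammar has 1 FIRST/FOLLOW conflict (marked CONFLICT above).

Answer: Yes. D → id D with FOLLOW(D) on { 'id' }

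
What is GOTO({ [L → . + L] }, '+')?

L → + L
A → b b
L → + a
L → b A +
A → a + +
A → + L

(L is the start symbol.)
{ [L → + . L], [L → . + L], [L → . + a], [L → . b A +] }

GOTO(I, '+') = CLOSURE({ [A → αX.β] : [A → α.Xβ] ∈ I, X = '+' })

Items with dot before '+', with the dot advanced:
  [L → . + L] → [L → + . L]
Closure of the advanced items:
  [L → + . L] has the dot before L: add [L → . + L], [L → . + a], [L → . b A +]

GOTO = { [L → + . L], [L → . + L], [L → . + a], [L → . b A +] }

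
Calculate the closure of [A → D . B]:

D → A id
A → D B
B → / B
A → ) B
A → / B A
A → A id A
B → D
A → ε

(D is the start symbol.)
{ [A → . ) B], [A → . / B A], [A → . A id A], [A → . D B], [A → .], [A → D . B], [B → . / B], [B → . D], [D → . A id] }

To compute CLOSURE, for each item [A → α.Bβ] where B is a non-terminal, add [B → .γ] for all productions B → γ; repeat for the newly added items until nothing changes.

Start with: [A → D . B]
  [A → D . B] has the dot before B: add [B → . / B], [B → . D]
  [B → . D] has the dot before D: add [D → . A id]
  [D → . A id] has the dot before A: add [A → . D B], [A → . ) B], [A → . / B A], [A → . A id A], [A → .]
No further items can be added.

CLOSURE = { [A → . ) B], [A → . / B A], [A → . A id A], [A → . D B], [A → .], [A → D . B], [B → . / B], [B → . D], [D → . A id] }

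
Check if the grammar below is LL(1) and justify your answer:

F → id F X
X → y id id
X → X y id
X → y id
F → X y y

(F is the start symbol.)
No. Predict set conflict for X: { 'y' }

A grammar is LL(1) if for each non-terminal N with multiple productions, the predict sets of those productions are pairwise disjoint, where PREDICT(N → α) = (FIRST(α) \ {ε}) ∪ (FOLLOW(N) if α ⇒* ε).

Relevant sets:
  FIRST(X) = { 'y' }

For F:
  PREDICT(F → id F X) = { 'id' }
  PREDICT(F → X y y) = { 'y' }
For X:
  PREDICT(X → y id id) = { 'y' }
  PREDICT(X → X y id) = { 'y' }
  PREDICT(X → y id) = { 'y' }

Conflict found: Predict set conflict for X: { 'y' }
The grammar is NOT LL(1).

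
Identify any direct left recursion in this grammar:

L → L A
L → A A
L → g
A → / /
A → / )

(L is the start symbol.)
Yes, L is left-recursive

L → L A: LEFT RECURSIVE (starts with L)
L → A A: starts with A
L → g: starts with g
A → / /: starts with '/'
A → / ): starts with '/'

The grammar has direct left recursion on: L.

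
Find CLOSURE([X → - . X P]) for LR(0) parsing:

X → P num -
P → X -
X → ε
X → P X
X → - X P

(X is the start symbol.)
{ [P → . X -], [X → - . X P], [X → . - X P], [X → . P X], [X → . P num -], [X → .] }

To compute CLOSURE, for each item [A → α.Bβ] where B is a non-terminal, add [B → .γ] for all productions B → γ; repeat for the newly added items until nothing changes.

Start with: [X → - . X P]
  [X → - . X P] has the dot before X: add [X → . P num -], [X → .], [X → . P X], [X → . - X P]
  [X → . P num -] has the dot before P: add [P → . X -]
No further items can be added.

CLOSURE = { [P → . X -], [X → - . X P], [X → . - X P], [X → . P X], [X → . P num -], [X → .] }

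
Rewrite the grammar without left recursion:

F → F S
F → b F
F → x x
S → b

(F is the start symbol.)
F → b F F'
F → x x F'
F' → S F'
F' → ε
S → b

F is directly left-recursive. The standard transformation for
  A → A α₁ | ... | A α_m | β₁ | ... | β_n
is
  A  → β₁ A' | ... | β_n A'
  A' → α₁ A' | ... | α_m A' | ε

F → b F becomes F → b F F'
F → x x becomes F → x x F'
F → F S becomes F' → S F'
Add F' → ε

Productions for other non-terminals are unchanged:
  S → b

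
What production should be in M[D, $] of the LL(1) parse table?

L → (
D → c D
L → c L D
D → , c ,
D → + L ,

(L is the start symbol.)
To find M[D, $], we find productions for D where $ is in the predict set (PREDICT(N → α) = (FIRST(α) \ {ε}) ∪ (FOLLOW(N) if α ⇒* ε)).

D → c D: PREDICT = { 'c' }
D → , c ,: PREDICT = { ',' }
D → + L ,: PREDICT = { '+' }

M[D, $] is empty (no production applies)

Answer: Empty (error entry)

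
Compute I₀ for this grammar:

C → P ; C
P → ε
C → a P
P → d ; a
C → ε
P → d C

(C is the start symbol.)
First, augment the grammar with C' → C
I₀ = CLOSURE({ [C' → . C] }):
  [C' → . C] has the dot before C: add [C → . P ; C], [C → . a P], [C → .]
  [C → . P ; C] has the dot before P: add [P → .], [P → . d ; a], [P → . d C]
No further items can be added.

I₀ = { [C → . P ; C], [C → . a P], [C → .], [C' → . C], [P → . d ; a], [P → . d C], [P → .] }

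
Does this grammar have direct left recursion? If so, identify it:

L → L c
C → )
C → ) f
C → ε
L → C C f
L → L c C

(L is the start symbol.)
Direct left recursion occurs when N → N α for some non-terminal N (the right-hand side begins with the left-hand side itself).

L → L c: LEFT RECURSIVE (starts with L)
C → ): starts with ')'
C → ) f: starts with ')'
C → ε: starts with ε
L → C C f: starts with C
L → L c C: LEFT RECURSIVE (starts with L)

The grammar has direct left recursion on: L.

Answer: Yes, L is left-recursive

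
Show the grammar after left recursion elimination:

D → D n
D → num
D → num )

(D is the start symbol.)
D → num D'
D → num ) D'
D' → n D'
D' → ε

D is directly left-recursive. The standard transformation for
  A → A α₁ | ... | A α_m | β₁ | ... | β_n
is
  A  → β₁ A' | ... | β_n A'
  A' → α₁ A' | ... | α_m A' | ε

D → num becomes D → num D'
D → num ) becomes D → num ) D'
D → D n becomes D' → n D'
Add D' → ε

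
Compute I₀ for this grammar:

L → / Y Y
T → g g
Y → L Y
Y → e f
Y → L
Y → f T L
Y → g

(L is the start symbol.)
First, augment the grammar with L' → L
I₀ = CLOSURE({ [L' → . L] }):
  [L' → . L] has the dot before L: add [L → . / Y Y]
No further items can be added.

I₀ = { [L → . / Y Y], [L' → . L] }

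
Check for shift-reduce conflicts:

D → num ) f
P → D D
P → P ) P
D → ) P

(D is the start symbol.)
Yes — I7: [D → ) P .] vs [P → P . ) P]; I9: [P → P ) P .] vs [P → P . ) P]

A shift-reduce conflict occurs when an LR(0) state has both:
  - a complete (reduce) item [A → α .] (dot at the end), and
  - a shift item [B → β . c γ] (dot before a terminal).

Augment with D' → D and build the canonical LR(0) collection (I0 = CLOSURE({[D' → . D]}), then GOTO on every symbol after a dot until no new states appear). It has 11 states:
  I0: { [D → . ) P], [D → . num ) f], [D' → . D] }  — shift
  I1: { [D → ) . P], [D → . ) P], [D → . num ) f], [P → . D D], [P → . P ) P] }  — shift
  I2: { [D' → D .] }  — accept
  I3: { [D → num . ) f] }  — shift
  I4: { [D → num ) . f] }  — shift
  I5: { [D → num ) f .] }  — reduce
  I6: { [D → . ) P], [D → . num ) f], [P → D . D] }  — shift
  I7: { [D → ) P .], [P → P . ) P] }  — shift, reduce
  I8: { [D → . ) P], [D → . num ) f], [P → . D D], [P → . P ) P], [P → P ) . P] }  — shift
  I9: { [P → P ) P .], [P → P . ) P] }  — shift, reduce
  I10: { [P → D D .] }  — reduce

I7 contains reduce item [D → ) P .] and shift item [P → P . ) P] — shift-reduce conflict.
I9 contains reduce item [P → P ) P .] and shift item [P → P . ) P] — shift-reduce conflict.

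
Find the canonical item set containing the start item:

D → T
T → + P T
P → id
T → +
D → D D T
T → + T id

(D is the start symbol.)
{ [D → . D D T], [D → . T], [D' → . D], [T → . + P T], [T → . + T id], [T → . +] }

First, augment the grammar with D' → D
I₀ = CLOSURE({ [D' → . D] }):
  [D' → . D] has the dot before D: add [D → . T], [D → . D D T]
  [D → . T] has the dot before T: add [T → . + P T], [T → . +], [T → . + T id]
No further items can be added.

I₀ = { [D → . D D T], [D → . T], [D' → . D], [T → . + P T], [T → . + T id], [T → . +] }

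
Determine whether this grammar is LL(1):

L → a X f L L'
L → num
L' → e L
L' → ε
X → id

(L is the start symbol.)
No. Predict set conflict for L': { 'e' }

A grammar is LL(1) if for each non-terminal N with multiple productions, the predict sets of those productions are pairwise disjoint, where PREDICT(N → α) = (FIRST(α) \ {ε}) ∪ (FOLLOW(N) if α ⇒* ε).

Relevant sets:
  FOLLOW(L') = { $, 'e' }

For L:
  PREDICT(L → a X f L L') = { 'a' }
  PREDICT(L → num) = { 'num' }
For L':
  PREDICT(L' → e L) = { 'e' }
  PREDICT(L' → ε) = { $, 'e' }
X has a single production, so nothing to check there.

Conflict found: Predict set conflict for L': { 'e' }
The grammar is NOT LL(1).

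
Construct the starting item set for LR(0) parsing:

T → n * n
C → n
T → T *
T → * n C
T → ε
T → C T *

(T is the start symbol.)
{ [C → . n], [T → . * n C], [T → . C T *], [T → . T *], [T → . n * n], [T → .], [T' → . T] }

First, augment the grammar with T' → T
I₀ = CLOSURE({ [T' → . T] }):
  [T' → . T] has the dot before T: add [T → . n * n], [T → . T *], [T → . * n C], [T → .], [T → . C T *]
  [T → . C T *] has the dot before C: add [C → . n]
No further items can be added.

I₀ = { [C → . n], [T → . * n C], [T → . C T *], [T → . T *], [T → . n * n], [T → .], [T' → . T] }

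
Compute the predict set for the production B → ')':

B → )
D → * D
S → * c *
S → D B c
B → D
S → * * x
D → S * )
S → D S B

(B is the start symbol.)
{ ')' }

PREDICT(B → ')') = (FIRST(RHS) \ {ε}) ∪ (FOLLOW(B) if ε ∈ FIRST(RHS), i.e. RHS ⇒* ε)
FIRST(')') = { ')' }
ε ∉ FIRST(')'), so FOLLOW(B) is not added.
PREDICT(B → ')') = { ')' }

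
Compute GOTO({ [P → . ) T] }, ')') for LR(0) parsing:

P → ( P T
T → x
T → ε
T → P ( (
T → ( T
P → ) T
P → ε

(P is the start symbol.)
{ [P → ) . T], [P → . ( P T], [P → . ) T], [P → .], [T → . ( T], [T → . P ( (], [T → . x], [T → .] }

GOTO(I, ')') = CLOSURE({ [A → αX.β] : [A → α.Xβ] ∈ I, X = ')' })

Items with dot before ')', with the dot advanced:
  [P → . ) T] → [P → ) . T]
Closure of the advanced items:
  [P → ) . T] has the dot before T: add [T → . x], [T → .], [T → . P ( (], [T → . ( T]
  [T → . P ( (] has the dot before P: add [P → . ( P T], [P → . ) T], [P → .]

GOTO = { [P → ) . T], [P → . ( P T], [P → . ) T], [P → .], [T → . ( T], [T → . P ( (], [T → . x], [T → .] }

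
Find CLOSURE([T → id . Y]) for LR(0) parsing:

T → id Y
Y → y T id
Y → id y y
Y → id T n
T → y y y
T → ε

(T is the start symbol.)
{ [T → id . Y], [Y → . id T n], [Y → . id y y], [Y → . y T id] }

Start with: [T → id . Y]
  [T → id . Y] has the dot before Y: add [Y → . y T id], [Y → . id y y], [Y → . id T n]
No further items can be added.

CLOSURE = { [T → id . Y], [Y → . id T n], [Y → . id y y], [Y → . y T id] }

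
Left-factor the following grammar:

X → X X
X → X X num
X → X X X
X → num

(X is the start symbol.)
Left-factoring transforms A → αβ₁ | αβ₂ into A → αA' and A' → β₁ | β₂
(α is the longest common prefix among the alternatives). Repeat until
no nonterminal has two alternatives with a common prefix.

Round 1: X has alternatives sharing prefix 'X X'. Introduce X': X → X X X'
  Add: X' → ε
  Add: X' → num
  Add: X' → X

No remaining common prefixes — done.

Resulting grammar:
X → X X X'
X' → ε
X' → num
X' → X
X → num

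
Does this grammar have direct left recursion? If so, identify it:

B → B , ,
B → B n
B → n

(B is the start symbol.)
Direct left recursion occurs when N → N α for some non-terminal N (the right-hand side begins with the left-hand side itself).

B → B , ,: LEFT RECURSIVE (starts with B)
B → B n: LEFT RECURSIVE (starts with B)
B → n: starts with n

The grammar has direct left recursion on: B.

Answer: Yes, B is left-recursive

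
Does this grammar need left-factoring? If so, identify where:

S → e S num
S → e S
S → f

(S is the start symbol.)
Left-factoring is needed when two productions for the same non-terminal
share a common prefix on the right-hand side.

Productions for S:
  S → e S num
  S → e S
  S → f

Found common prefix 'e S' in productions for S

Answer: Yes, S has productions with common prefix 'e S'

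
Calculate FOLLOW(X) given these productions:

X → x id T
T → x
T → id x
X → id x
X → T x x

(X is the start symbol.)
{ $ }

To compute FOLLOW(X), find every occurrence of X on a right-hand side N → α X β: add FIRST(β) \ {ε}, and if β is empty or nullable also add FOLLOW(N). Iterate to a fixed point.

X is the start symbol, so $ ∈ FOLLOW(X).
X does not occur on any right-hand side.

Taking the union: FOLLOW(X) = { $ }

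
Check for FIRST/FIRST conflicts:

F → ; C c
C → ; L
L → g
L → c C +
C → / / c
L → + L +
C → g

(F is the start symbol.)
A FIRST/FIRST conflict occurs when two productions N → α and N → β for the same non-terminal have FIRST(α) ∩ FIRST(β) ≠ ∅ (with ε ∈ FIRST of a nullable right-hand side, so two nullable alternatives also conflict).

Productions for C:
  C → ; L: FIRST = { ';' }
  C → / / c: FIRST = { '/' }
  C → g: FIRST = { 'g' }
Productions for L:
  L → g: FIRST = { 'g' }
  L → c C +: FIRST = { 'c' }
  L → + L +: FIRST = { '+' }
F has only one production, so no FIRST/FIRST conflict is possible there.

All alternatives of each non-terminal have pairwise disjoint FIRST sets.

Answer: No FIRST/FIRST conflicts.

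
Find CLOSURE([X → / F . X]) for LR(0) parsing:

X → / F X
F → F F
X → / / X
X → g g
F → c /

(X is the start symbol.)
To compute CLOSURE, for each item [A → α.Bβ] where B is a non-terminal, add [B → .γ] for all productions B → γ; repeat for the newly added items until nothing changes.

Start with: [X → / F . X]
  [X → / F . X] has the dot before X: add [X → . / F X], [X → . / / X], [X → . g g]
No further items can be added.

CLOSURE = { [X → . / / X], [X → . / F X], [X → . g g], [X → / F . X] }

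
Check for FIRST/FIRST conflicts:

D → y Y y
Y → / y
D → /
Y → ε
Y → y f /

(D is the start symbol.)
A FIRST/FIRST conflict occurs when two productions N → α and N → β for the same non-terminal have FIRST(α) ∩ FIRST(β) ≠ ∅ (with ε ∈ FIRST of a nullable right-hand side, so two nullable alternatives also conflict).

Productions for D:
  D → y Y y: FIRST = { 'y' }
  D → /: FIRST = { '/' }
Productions for Y:
  Y → / y: FIRST = { '/' }
  Y → ε: FIRST = { ε }
  Y → y f /: FIRST = { 'y' }

All alternatives of each non-terminal have pairwise disjoint FIRST sets.

Answer: No FIRST/FIRST conflicts.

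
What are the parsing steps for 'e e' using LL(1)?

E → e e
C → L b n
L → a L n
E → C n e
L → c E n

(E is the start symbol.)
Stack is shown with the top on the left.

Stack  Input  Action
--------------------
E $    e e $  output E → e e
e e $  e e $  match 'e'
e $    e $    match 'e'
$      $      accept

The string is accepted.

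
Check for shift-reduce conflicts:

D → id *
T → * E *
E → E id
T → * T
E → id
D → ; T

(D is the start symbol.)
A shift-reduce conflict occurs when an LR(0) state has both:
  - a complete (reduce) item [A → α .] (dot at the end), and
  - a shift item [B → β . c γ] (dot before a terminal).

Augment with D' → D and build the canonical LR(0) collection (I0 = CLOSURE({[D' → . D]}), then GOTO on every symbol after a dot until no new states appear). It has 12 states:
  I0: { [D → . ; T], [D → . id *], [D' → . D] }  — shift
  I1: { [D → ; . T], [T → . * E *], [T → . * T] }  — shift
  I2: { [D' → D .] }  — accept
  I3: { [D → id . *] }  — shift
  I4: { [D → id * .] }  — reduce
  I5: { [E → . E id], [E → . id], [T → * . E *], [T → * . T], [T → . * E *], [T → . * T] }  — shift
  I6: { [D → ; T .] }  — reduce
  I7: { [E → E . id], [T → * E . *] }  — shift
  I8: { [T → * T .] }  — reduce
  I9: { [E → id .] }  — reduce
  I10: { [T → * E * .] }  — reduce
  I11: { [E → E id .] }  — reduce

No state contains both a complete item and a shift item.

Answer: No shift-reduce conflicts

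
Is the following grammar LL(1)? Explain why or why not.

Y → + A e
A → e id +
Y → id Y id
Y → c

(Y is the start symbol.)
Yes, the grammar is LL(1).

A grammar is LL(1) if for each non-terminal N with multiple productions, the predict sets of those productions are pairwise disjoint, where PREDICT(N → α) = (FIRST(α) \ {ε}) ∪ (FOLLOW(N) if α ⇒* ε).

For Y:
  PREDICT(Y → '+' A e) = { '+' }
  PREDICT(Y → id Y id) = { 'id' }
  PREDICT(Y → c) = { 'c' }
A has a single production, so nothing to check there.

All predict sets are disjoint. The grammar IS LL(1).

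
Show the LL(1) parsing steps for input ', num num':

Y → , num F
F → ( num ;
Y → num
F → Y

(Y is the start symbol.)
LL(1) parsing maintains a stack (initially the start symbol over $) and the input. At each step: if the stack top is a terminal, match it against the current input token; if it is a non-terminal N, replace it with the RHS of M[N, lookahead] (the unique production whose predict set contains the lookahead).

Stack is shown with the top on the left.

Stack      Input        Action
------------------------------
Y $        , num num $  output Y → , num F
, num F $  , num num $  match ','
num F $    num num $    match 'num'
F $        num $        output F → Y
Y $        num $        output Y → num
num $      num $        match 'num'
$          $            accept

The string is accepted.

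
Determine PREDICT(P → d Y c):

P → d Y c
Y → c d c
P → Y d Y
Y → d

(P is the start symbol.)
PREDICT(P → d Y c) = (FIRST(RHS) \ {ε}) ∪ (FOLLOW(P) if ε ∈ FIRST(RHS), i.e. RHS ⇒* ε)
FIRST(d Y c) = { 'd' }
ε ∉ FIRST(d Y c), so FOLLOW(P) is not added.
PREDICT(P → d Y c) = { 'd' }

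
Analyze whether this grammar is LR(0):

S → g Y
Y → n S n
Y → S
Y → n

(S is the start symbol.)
Augment with S' → S and build the canonical LR(0) collection (I0 = CLOSURE({[S' → . S]}), then GOTO on every symbol after a dot until no new states appear). It has 8 states:
  I0: { [S → . g Y], [S' → . S] }  — shift
  I1: { [S' → S .] }  — accept
  I2: { [S → . g Y], [S → g . Y], [Y → . S], [Y → . n S n], [Y → . n] }  — shift
  I3: { [Y → S .] }  — reduce
  I4: { [S → g Y .] }  — reduce
  I5: { [S → . g Y], [Y → n . S n], [Y → n .] }  — shift, reduce
  I6: { [Y → n S . n] }  — shift
  I7: { [Y → n S n .] }  — reduce

Conflict in state I5:
  Shift-reduce conflict between [Y → n .] and [S → . g Y]
So the grammar is NOT LR(0).

Answer: No. Shift-reduce conflict between [Y → n .] and [S → . g Y]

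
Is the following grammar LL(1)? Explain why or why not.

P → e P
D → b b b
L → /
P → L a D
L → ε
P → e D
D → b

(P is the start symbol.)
No. Predict set conflict for P: { 'e' }

A grammar is LL(1) if for each non-terminal N with multiple productions, the predict sets of those productions are pairwise disjoint, where PREDICT(N → α) = (FIRST(α) \ {ε}) ∪ (FOLLOW(N) if α ⇒* ε).

Relevant sets:
  FIRST(L) = { '/', ε }
  FOLLOW(L) = { 'a' }

For P:
  PREDICT(P → e P) = { 'e' }
  PREDICT(P → L a D) = { '/', 'a' }
  PREDICT(P → e D) = { 'e' }
For D:
  PREDICT(D → b b b) = { 'b' }
  PREDICT(D → b) = { 'b' }
For L:
  PREDICT(L → '/') = { '/' }
  PREDICT(L → ε) = { 'a' }

Conflict found: Predict set conflict for P: { 'e' }
The grammar is NOT LL(1).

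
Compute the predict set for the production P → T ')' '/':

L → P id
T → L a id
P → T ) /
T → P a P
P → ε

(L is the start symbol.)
{ 'a', 'id' }

PREDICT(P → T ')' '/') = (FIRST(RHS) \ {ε}) ∪ (FOLLOW(P) if ε ∈ FIRST(RHS), i.e. RHS ⇒* ε)
FIRST(T) = { 'a', 'id' }
FIRST(T ')' '/') = { 'a', 'id' }
ε ∉ FIRST(T ')' '/'), so FOLLOW(P) is not added.
PREDICT(P → T ')' '/') = { 'a', 'id' }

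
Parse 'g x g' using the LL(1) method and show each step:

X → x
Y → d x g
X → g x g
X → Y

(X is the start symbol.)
LL(1) parsing maintains a stack (initially the start symbol over $) and the input. At each step: if the stack top is a terminal, match it against the current input token; if it is a non-terminal N, replace it with the RHS of M[N, lookahead] (the unique production whose predict set contains the lookahead).

Stack is shown with the top on the left.

Stack    Input    Action
------------------------
X $      g x g $  output X → g x g
g x g $  g x g $  match 'g'
x g $    x g $    match 'x'
g $      g $      match 'g'
$        $        accept

The string is accepted.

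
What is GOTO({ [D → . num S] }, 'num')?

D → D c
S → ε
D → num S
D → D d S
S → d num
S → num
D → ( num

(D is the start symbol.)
{ [D → num . S], [S → . d num], [S → . num], [S → .] }

GOTO(I, 'num') = CLOSURE({ [A → αX.β] : [A → α.Xβ] ∈ I, X = 'num' })

Items with dot before 'num', with the dot advanced:
  [D → . num S] → [D → num . S]
Closure of the advanced items:
  [D → num . S] has the dot before S: add [S → .], [S → . d num], [S → . num]

GOTO = { [D → num . S], [S → . d num], [S → . num], [S → .] }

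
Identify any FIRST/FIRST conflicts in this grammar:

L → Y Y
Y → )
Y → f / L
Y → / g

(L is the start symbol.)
Productions for Y:
  Y → ): FIRST = { ')' }
  Y → f / L: FIRST = { 'f' }
  Y → / g: FIRST = { '/' }
L has only one production, so no FIRST/FIRST conflict is possible there.

All alternatives of each non-terminal have pairwise disjoint FIRST sets.

Answer: No FIRST/FIRST conflicts.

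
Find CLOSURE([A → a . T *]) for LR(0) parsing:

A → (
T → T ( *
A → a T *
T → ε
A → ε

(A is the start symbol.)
{ [A → a . T *], [T → . T ( *], [T → .] }

Start with: [A → a . T *]
  [A → a . T *] has the dot before T: add [T → . T ( *], [T → .]
No further items can be added.

CLOSURE = { [A → a . T *], [T → . T ( *], [T → .] }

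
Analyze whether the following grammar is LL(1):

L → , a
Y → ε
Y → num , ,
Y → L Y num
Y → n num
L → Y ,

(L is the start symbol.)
No. Predict set conflict for L: { ',' }

Relevant sets:
  FIRST(Y) = { ',', 'n', 'num', ε }
  FIRST(L) = { ',', 'n', 'num' }
  FOLLOW(Y) = { ',', 'num' }

For L:
  PREDICT(L → ',' a) = { ',' }
  PREDICT(L → Y ',') = { ',', 'n', 'num' }
For Y:
  PREDICT(Y → ε) = { ',', 'num' }
  PREDICT(Y → num ',' ',') = { 'num' }
  PREDICT(Y → L Y num) = { ',', 'n', 'num' }
  PREDICT(Y → n num) = { 'n' }

Conflict found: Predict set conflict for L: { ',' }
The grammar is NOT LL(1).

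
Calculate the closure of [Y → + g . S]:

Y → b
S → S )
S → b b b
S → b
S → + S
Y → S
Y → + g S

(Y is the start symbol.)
To compute CLOSURE, for each item [A → α.Bβ] where B is a non-terminal, add [B → .γ] for all productions B → γ; repeat for the newly added items until nothing changes.

Start with: [Y → + g . S]
  [Y → + g . S] has the dot before S: add [S → . S )], [S → . b b b], [S → . b], [S → . + S]
No further items can be added.

CLOSURE = { [S → . + S], [S → . S )], [S → . b b b], [S → . b], [Y → + g . S] }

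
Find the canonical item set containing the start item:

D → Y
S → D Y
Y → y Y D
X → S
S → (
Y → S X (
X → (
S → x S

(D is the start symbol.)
First, augment the grammar with D' → D
I₀ = CLOSURE({ [D' → . D] }):
  [D' → . D] has the dot before D: add [D → . Y]
  [D → . Y] has the dot before Y: add [Y → . y Y D], [Y → . S X (]
  [Y → . S X (] has the dot before S: add [S → . D Y], [S → . (], [S → . x S]
No further items can be added.

I₀ = { [D → . Y], [D' → . D], [S → . (], [S → . D Y], [S → . x S], [Y → . S X (], [Y → . y Y D] }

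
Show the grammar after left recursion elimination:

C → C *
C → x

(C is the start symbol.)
C → x C'
C' → * C'
C' → ε

C is directly left-recursive. The standard transformation for
  A → A α₁ | ... | A α_m | β₁ | ... | β_n
is
  A  → β₁ A' | ... | β_n A'
  A' → α₁ A' | ... | α_m A' | ε

C → x becomes C → x C'
C → C * becomes C' → * C'
Add C' → ε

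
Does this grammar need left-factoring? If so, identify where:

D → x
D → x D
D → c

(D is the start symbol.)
Left-factoring is needed when two productions for the same non-terminal
share a common prefix on the right-hand side.

Productions for D:
  D → x
  D → x D
  D → c

Found common prefix 'x' in productions for D

Answer: Yes, D has productions with common prefix 'x'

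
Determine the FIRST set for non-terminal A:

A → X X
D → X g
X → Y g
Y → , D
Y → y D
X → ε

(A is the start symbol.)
To compute FIRST(A), examine every production with A on the left-hand side, reading each right-hand side left to right until a non-nullable symbol is reached.

FIRST sets of the other non-terminals involved (by the same procedure, iterated to a fixed point):
  FIRST(X) = { ',', 'y', ε }

From A → X X:
  - X is a non-terminal: add FIRST(X) \ {ε} = { ',', 'y' }
    X is nullable, so continue to the next symbol
  - X is a non-terminal: add FIRST(X) \ {ε} = { ',', 'y' }
    X is nullable and nothing follows, so the whole right-hand side can vanish: ε ∈ FIRST(A)

Collecting: FIRST(A) = { ',', 'y', ε }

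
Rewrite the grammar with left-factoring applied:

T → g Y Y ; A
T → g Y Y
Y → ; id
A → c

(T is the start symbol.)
T → g Y Y T'
T' → ; A
T' → ε
Y → ; id
A → c

Left-factoring transforms A → αβ₁ | αβ₂ into A → αA' and A' → β₁ | β₂
(α is the longest common prefix among the alternatives). Repeat until
no nonterminal has two alternatives with a common prefix.

Round 1: T has alternatives sharing prefix 'g Y Y'. Introduce T': T → g Y Y T'
  Add: T' → ; A
  Add: T' → ε

No remaining common prefixes — done.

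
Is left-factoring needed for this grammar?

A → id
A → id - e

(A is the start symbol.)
Left-factoring is needed when two productions for the same non-terminal
share a common prefix on the right-hand side.

Productions for A:
  A → id
  A → id - e

Found common prefix 'id' in productions for A

Answer: Yes, A has productions with common prefix 'id'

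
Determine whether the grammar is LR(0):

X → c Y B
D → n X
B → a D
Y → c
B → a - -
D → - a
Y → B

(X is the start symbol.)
Yes, the grammar is LR(0)

A grammar is LR(0) if no state in the canonical LR(0) collection has:
  - both a shift item (dot before a terminal) and a complete item (shift-reduce conflict), or
  - two or more complete items (reduce-reduce conflict; the accept item [X' → X .] counts as a complete item here).

Augment with X' → X and build the canonical LR(0) collection (I0 = CLOSURE({[X' → . X]}), then GOTO on every symbol after a dot until no new states appear). It has 14 states:
  I0: { [X → . c Y B], [X' → . X] }  — shift
  I1: { [X' → X .] }  — accept
  I2: { [B → . a - -], [B → . a D], [X → c . Y B], [Y → . B], [Y → . c] }  — shift
  I3: { [Y → B .] }  — reduce
  I4: { [B → . a - -], [B → . a D], [X → c Y . B] }  — shift
  I5: { [B → a . - -], [B → a . D], [D → . - a], [D → . n X] }  — shift
  I6: { [Y → c .] }  — reduce
  I7: { [B → a - . -], [D → - . a] }  — shift
  I8: { [B → a D .] }  — reduce
  I9: { [D → n . X], [X → . c Y B] }  — shift
  I10: { [D → n X .] }  — reduce
  I11: { [B → a - - .] }  — reduce
  I12: { [D → - a .] }  — reduce
  I13: { [X → c Y B .] }  — reduce

Every state is either a pure shift/goto state or contains exactly one complete item and nothing to shift — no conflicts. The grammar is LR(0).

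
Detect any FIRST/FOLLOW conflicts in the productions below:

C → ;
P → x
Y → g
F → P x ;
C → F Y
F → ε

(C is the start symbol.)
Nullable non-terminals: F.
FIRST sets used below: FIRST(P) = { 'x' }

F: nullable alternative(s) F → ε; FOLLOW(F) = { 'g' }
  F → P x ;: FIRST \ {ε} = { 'x' } — disjoint from FOLLOW(F)
  F → ε: FIRST \ {ε} = { } — this is the only nullable alternative, skip

C, P, Y have no nullable alternative, so no FIRST/FOLLOW check is needed there.

No FIRST/FOLLOW conflicts found.

Answer: No FIRST/FOLLOW conflicts.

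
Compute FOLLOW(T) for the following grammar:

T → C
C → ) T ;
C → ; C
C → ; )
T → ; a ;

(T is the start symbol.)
{ $, ';' }

T is the start symbol, so $ ∈ FOLLOW(T).
In C → ) T ;: T is followed by ';', add FIRST(';') \ {ε} = { ';' }

Taking the union: FOLLOW(T) = { $, ';' }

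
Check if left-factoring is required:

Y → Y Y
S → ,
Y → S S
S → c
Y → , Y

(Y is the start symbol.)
No, left-factoring is not needed

Left-factoring is needed when two productions for the same non-terminal
share a common prefix on the right-hand side.

Productions for Y:
  Y → Y Y
  Y → S S
  Y → , Y
Productions for S:
  S → ,
  S → c

No common prefixes found.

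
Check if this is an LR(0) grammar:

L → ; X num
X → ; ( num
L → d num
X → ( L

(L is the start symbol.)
Yes, the grammar is LR(0)

A grammar is LR(0) if no state in the canonical LR(0) collection has:
  - both a shift item (dot before a terminal) and a complete item (shift-reduce conflict), or
  - two or more complete items (reduce-reduce conflict; the accept item [L' → L .] counts as a complete item here).

Augment with L' → L and build the canonical LR(0) collection (I0 = CLOSURE({[L' → . L]}), then GOTO on every symbol after a dot until no new states appear). It has 12 states:
  I0: { [L → . ; X num], [L → . d num], [L' → . L] }  — shift
  I1: { [L → ; . X num], [X → . ( L], [X → . ; ( num] }  — shift
  I2: { [L' → L .] }  — accept
  I3: { [L → d . num] }  — shift
  I4: { [L → d num .] }  — reduce
  I5: { [L → . ; X num], [L → . d num], [X → ( . L] }  — shift
  I6: { [X → ; . ( num] }  — shift
  I7: { [L → ; X . num] }  — shift
  I8: { [L → ; X num .] }  — reduce
  I9: { [X → ; ( . num] }  — shift
  I10: { [X → ; ( num .] }  — reduce
  I11: { [X → ( L .] }  — reduce

Every state is either a pure shift/goto state or contains exactly one complete item and nothing to shift — no conflicts. The grammar is LR(0).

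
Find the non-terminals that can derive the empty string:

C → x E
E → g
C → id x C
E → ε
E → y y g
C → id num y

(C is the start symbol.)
A non-terminal is nullable if it can derive ε (the empty string): either it has an ε-production, or it has a production whose right-hand side consists entirely of nullable non-terminals.

ε-productions: E → ε
So E is immediately nullable.
No further non-terminal can be added: every production for the remaining non-terminals contains a terminal or a non-nullable non-terminal.
Nullable = { 'E' }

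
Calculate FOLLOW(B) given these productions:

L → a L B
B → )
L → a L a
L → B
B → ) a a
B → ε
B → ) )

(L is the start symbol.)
{ $, ')', 'a' }

In L → a L B: B is at the end, add FOLLOW(L)
In L → B: B is at the end, add FOLLOW(L)

The FOLLOW sets referred to above (computed the same way, to a fixed point):
  FOLLOW(L) = { $, ')', 'a' }

Taking the union: FOLLOW(B) = { $, ')', 'a' }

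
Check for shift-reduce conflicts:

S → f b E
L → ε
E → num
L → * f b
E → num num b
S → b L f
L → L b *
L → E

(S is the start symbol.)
A shift-reduce conflict occurs when an LR(0) state has both:
  - a complete (reduce) item [A → α .] (dot at the end), and
  - a shift item [B → β . c γ] (dot before a terminal).

Augment with S' → S and build the canonical LR(0) collection (I0 = CLOSURE({[S' → . S]}), then GOTO on every symbol after a dot until no new states appear). It has 17 states:
  I0: { [S → . b L f], [S → . f b E], [S' → . S] }  — shift
  I1: { [S' → S .] }  — accept
  I2: { [E → . num num b], [E → . num], [L → . * f b], [L → . E], [L → . L b *], [L → .], [S → b . L f] }  — shift, reduce
  I3: { [S → f . b E] }  — shift
  I4: { [E → . num num b], [E → . num], [S → f b . E] }  — shift
  I5: { [S → f b E .] }  — reduce
  I6: { [E → num . num b], [E → num .] }  — shift, reduce
  I7: { [E → num num . b] }  — shift
  I8: { [E → num num b .] }  — reduce
  I9: { [L → * . f b] }  — shift
  I10: { [L → E .] }  — reduce
  I11: { [L → L . b *], [S → b L . f] }  — shift
  I12: { [L → L b . *] }  — shift
  I13: { [S → b L f .] }  — reduce
  I14: { [L → L b * .] }  — reduce
  I15: { [L → * f . b] }  — shift
  I16: { [L → * f b .] }  — reduce

I2 contains reduce item [L → .] and shift items [E → . num], [E → . num num b], [L → . * f b] — shift-reduce conflict.
I6 contains reduce item [E → num .] and shift item [E → num . num b] — shift-reduce conflict.

Answer: Yes — I2: [L → .] vs [E → . num]; I6: [E → num .] vs [E → num . num b]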